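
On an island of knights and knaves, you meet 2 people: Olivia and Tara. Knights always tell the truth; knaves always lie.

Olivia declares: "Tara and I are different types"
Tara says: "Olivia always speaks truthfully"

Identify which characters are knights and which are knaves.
Olivia is a knave.
Tara is a knave.

Verification:
- Olivia (knave) says "Tara and I are different types" - this is FALSE (a lie) because Olivia is a knave and Tara is a knave.
- Tara (knave) says "Olivia always speaks truthfully" - this is FALSE (a lie) because Olivia is a knave.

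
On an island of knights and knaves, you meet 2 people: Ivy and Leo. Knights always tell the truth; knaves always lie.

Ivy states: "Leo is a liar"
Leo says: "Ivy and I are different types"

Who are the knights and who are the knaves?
Ivy is a knave.
Leo is a knight.

Verification:
- Ivy (knave) says "Leo is a liar" - this is FALSE (a lie) because Leo is a knight.
- Leo (knight) says "Ivy and I are different types" - this is TRUE because Leo is a knight and Ivy is a knave.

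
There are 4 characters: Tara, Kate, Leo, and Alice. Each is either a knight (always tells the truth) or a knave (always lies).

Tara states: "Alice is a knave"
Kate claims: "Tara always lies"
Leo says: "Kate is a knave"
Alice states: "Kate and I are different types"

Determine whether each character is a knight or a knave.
Tara is a knight.
Kate is a knave.
Leo is a knight.
Alice is a knave.

Verification:
- Tara (knight) says "Alice is a knave" - this is TRUE because Alice is a knave.
- Kate (knave) says "Tara always lies" - this is FALSE (a lie) because Tara is a knight.
- Leo (knight) says "Kate is a knave" - this is TRUE because Kate is a knave.
- Alice (knave) says "Kate and I are different types" - this is FALSE (a lie) because Alice is a knave and Kate is a knave.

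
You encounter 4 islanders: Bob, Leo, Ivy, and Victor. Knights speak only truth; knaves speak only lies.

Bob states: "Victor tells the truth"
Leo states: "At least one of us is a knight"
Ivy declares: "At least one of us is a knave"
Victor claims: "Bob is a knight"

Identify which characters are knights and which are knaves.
Bob is a knave.
Leo is a knight.
Ivy is a knight.
Victor is a knave.

Verification:
- Bob (knave) says "Victor tells the truth" - this is FALSE (a lie) because Victor is a knave.
- Leo (knight) says "At least one of us is a knight" - this is TRUE because Leo and Ivy are knights.
- Ivy (knight) says "At least one of us is a knave" - this is TRUE because Bob and Victor are knaves.
- Victor (knave) says "Bob is a knight" - this is FALSE (a lie) because Bob is a knave.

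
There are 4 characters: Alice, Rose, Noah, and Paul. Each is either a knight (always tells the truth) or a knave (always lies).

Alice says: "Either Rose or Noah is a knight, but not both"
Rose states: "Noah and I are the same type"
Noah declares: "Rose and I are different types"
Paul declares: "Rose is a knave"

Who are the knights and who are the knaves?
Alice is a knight.
Rose is a knave.
Noah is a knight.
Paul is a knight.

Verification:
- Alice (knight) says "Either Rose or Noah is a knight, but not both" - this is TRUE because Rose is a knave and Noah is a knight.
- Rose (knave) says "Noah and I are the same type" - this is FALSE (a lie) because Rose is a knave and Noah is a knight.
- Noah (knight) says "Rose and I are different types" - this is TRUE because Noah is a knight and Rose is a knave.
- Paul (knight) says "Rose is a knave" - this is TRUE because Rose is a knave.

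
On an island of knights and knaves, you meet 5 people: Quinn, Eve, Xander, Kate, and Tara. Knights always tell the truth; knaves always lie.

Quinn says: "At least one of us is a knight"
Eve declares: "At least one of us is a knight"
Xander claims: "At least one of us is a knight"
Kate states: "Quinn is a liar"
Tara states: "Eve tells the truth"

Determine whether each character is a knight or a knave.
Quinn is a knight.
Eve is a knight.
Xander is a knight.
Kate is a knave.
Tara is a knight.

Verification:
- Quinn (knight) says "At least one of us is a knight" - this is TRUE because Quinn, Eve, Xander, and Tara are knights.
- Eve (knight) says "At least one of us is a knight" - this is TRUE because Quinn, Eve, Xander, and Tara are knights.
- Xander (knight) says "At least one of us is a knight" - this is TRUE because Quinn, Eve, Xander, and Tara are knights.
- Kate (knave) says "Quinn is a liar" - this is FALSE (a lie) because Quinn is a knight.
- Tara (knight) says "Eve tells the truth" - this is TRUE because Eve is a knight.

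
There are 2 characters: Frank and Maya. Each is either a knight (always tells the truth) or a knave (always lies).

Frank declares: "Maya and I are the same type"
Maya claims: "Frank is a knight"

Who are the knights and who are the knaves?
Frank is a knight.
Maya is a knight.

Verification:
- Frank (knight) says "Maya and I are the same type" - this is TRUE because Frank is a knight and Maya is a knight.
- Maya (knight) says "Frank is a knight" - this is TRUE because Frank is a knight.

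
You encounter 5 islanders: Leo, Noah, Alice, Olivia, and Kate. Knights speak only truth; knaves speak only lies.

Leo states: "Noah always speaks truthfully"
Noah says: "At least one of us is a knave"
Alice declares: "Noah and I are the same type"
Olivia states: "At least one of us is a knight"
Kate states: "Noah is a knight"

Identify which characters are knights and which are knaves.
Leo is a knight.
Noah is a knight.
Alice is a knave.
Olivia is a knight.
Kate is a knight.

Verification:
- Leo (knight) says "Noah always speaks truthfully" - this is TRUE because Noah is a knight.
- Noah (knight) says "At least one of us is a knave" - this is TRUE because Alice is a knave.
- Alice (knave) says "Noah and I are the same type" - this is FALSE (a lie) because Alice is a knave and Noah is a knight.
- Olivia (knight) says "At least one of us is a knight" - this is TRUE because Leo, Noah, Olivia, and Kate are knights.
- Kate (knight) says "Noah is a knight" - this is TRUE because Noah is a knight.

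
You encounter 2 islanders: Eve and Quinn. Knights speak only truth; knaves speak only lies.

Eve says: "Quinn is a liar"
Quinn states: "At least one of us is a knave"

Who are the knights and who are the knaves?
Eve is a knave.
Quinn is a knight.

Verification:
- Eve (knave) says "Quinn is a liar" - this is FALSE (a lie) because Quinn is a knight.
- Quinn (knight) says "At least one of us is a knave" - this is TRUE because Eve is a knave.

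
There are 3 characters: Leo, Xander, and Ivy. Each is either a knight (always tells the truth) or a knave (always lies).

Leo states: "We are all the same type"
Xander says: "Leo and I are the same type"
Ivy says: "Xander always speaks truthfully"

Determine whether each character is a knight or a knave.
Leo is a knight.
Xander is a knight.
Ivy is a knight.

Verification:
- Leo (knight) says "We are all the same type" - this is TRUE because Leo, Xander, and Ivy are knights.
- Xander (knight) says "Leo and I are the same type" - this is TRUE because Xander is a knight and Leo is a knight.
- Ivy (knight) says "Xander always speaks truthfully" - this is TRUE because Xander is a knight.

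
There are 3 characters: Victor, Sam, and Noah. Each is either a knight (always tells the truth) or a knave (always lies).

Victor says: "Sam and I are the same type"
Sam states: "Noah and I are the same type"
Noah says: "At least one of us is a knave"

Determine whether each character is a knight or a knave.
Victor is a knave.
Sam is a knight.
Noah is a knight.

Verification:
- Victor (knave) says "Sam and I are the same type" - this is FALSE (a lie) because Victor is a knave and Sam is a knight.
- Sam (knight) says "Noah and I are the same type" - this is TRUE because Sam is a knight and Noah is a knight.
- Noah (knight) says "At least one of us is a knave" - this is TRUE because Victor is a knave.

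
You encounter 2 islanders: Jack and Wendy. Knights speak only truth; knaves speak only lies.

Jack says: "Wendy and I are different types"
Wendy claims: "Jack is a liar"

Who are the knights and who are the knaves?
Jack is a knight.
Wendy is a knave.

Verification:
- Jack (knight) says "Wendy and I are different types" - this is TRUE because Jack is a knight and Wendy is a knave.
- Wendy (knave) says "Jack is a liar" - this is FALSE (a lie) because Jack is a knight.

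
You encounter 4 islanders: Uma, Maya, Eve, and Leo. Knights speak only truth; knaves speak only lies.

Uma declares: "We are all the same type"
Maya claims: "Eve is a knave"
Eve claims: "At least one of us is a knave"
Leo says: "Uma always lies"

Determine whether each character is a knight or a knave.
Uma is a knave.
Maya is a knave.
Eve is a knight.
Leo is a knight.

Verification:
- Uma (knave) says "We are all the same type" - this is FALSE (a lie) because Eve and Leo are knights and Uma and Maya are knaves.
- Maya (knave) says "Eve is a knave" - this is FALSE (a lie) because Eve is a knight.
- Eve (knight) says "At least one of us is a knave" - this is TRUE because Uma and Maya are knaves.
- Leo (knight) says "Uma always lies" - this is TRUE because Uma is a knave.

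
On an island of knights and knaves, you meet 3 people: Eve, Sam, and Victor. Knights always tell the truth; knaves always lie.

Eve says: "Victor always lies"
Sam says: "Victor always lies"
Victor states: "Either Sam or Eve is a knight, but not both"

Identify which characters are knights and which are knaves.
Eve is a knight.
Sam is a knight.
Victor is a knave.

Verification:
- Eve (knight) says "Victor always lies" - this is TRUE because Victor is a knave.
- Sam (knight) says "Victor always lies" - this is TRUE because Victor is a knave.
- Victor (knave) says "Either Sam or Eve is a knight, but not both" - this is FALSE (a lie) because Sam is a knight and Eve is a knight.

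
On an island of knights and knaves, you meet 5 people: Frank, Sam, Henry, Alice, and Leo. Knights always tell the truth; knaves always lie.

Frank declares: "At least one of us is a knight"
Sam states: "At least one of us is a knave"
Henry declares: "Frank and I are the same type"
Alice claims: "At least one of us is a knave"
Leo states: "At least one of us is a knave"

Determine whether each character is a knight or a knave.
Frank is a knight.
Sam is a knight.
Henry is a knave.
Alice is a knight.
Leo is a knight.

Verification:
- Frank (knight) says "At least one of us is a knight" - this is TRUE because Frank, Sam, Alice, and Leo are knights.
- Sam (knight) says "At least one of us is a knave" - this is TRUE because Henry is a knave.
- Henry (knave) says "Frank and I are the same type" - this is FALSE (a lie) because Henry is a knave and Frank is a knight.
- Alice (knight) says "At least one of us is a knave" - this is TRUE because Henry is a knave.
- Leo (knight) says "At least one of us is a knave" - this is TRUE because Henry is a knave.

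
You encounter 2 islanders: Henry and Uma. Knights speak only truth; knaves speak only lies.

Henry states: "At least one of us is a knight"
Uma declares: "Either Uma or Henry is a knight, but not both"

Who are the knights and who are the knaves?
Henry is a knave.
Uma is a knave.

Verification:
- Henry (knave) says "At least one of us is a knight" - this is FALSE (a lie) because no one is a knight.
- Uma (knave) says "Either Uma or Henry is a knight, but not both" - this is FALSE (a lie) because Uma is a knave and Henry is a knave.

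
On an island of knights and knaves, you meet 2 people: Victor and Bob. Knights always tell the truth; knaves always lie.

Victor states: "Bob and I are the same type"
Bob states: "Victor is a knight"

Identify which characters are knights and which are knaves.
Victor is a knight.
Bob is a knight.

Verification:
- Victor (knight) says "Bob and I are the same type" - this is TRUE because Victor is a knight and Bob is a knight.
- Bob (knight) says "Victor is a knight" - this is TRUE because Victor is a knight.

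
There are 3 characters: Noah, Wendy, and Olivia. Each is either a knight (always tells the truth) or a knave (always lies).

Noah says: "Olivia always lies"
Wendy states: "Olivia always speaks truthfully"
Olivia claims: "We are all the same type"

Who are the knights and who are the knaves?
Noah is a knight.
Wendy is a knave.
Olivia is a knave.

Verification:
- Noah (knight) says "Olivia always lies" - this is TRUE because Olivia is a knave.
- Wendy (knave) says "Olivia always speaks truthfully" - this is FALSE (a lie) because Olivia is a knave.
- Olivia (knave) says "We are all the same type" - this is FALSE (a lie) because Noah is a knight and Wendy and Olivia are knaves.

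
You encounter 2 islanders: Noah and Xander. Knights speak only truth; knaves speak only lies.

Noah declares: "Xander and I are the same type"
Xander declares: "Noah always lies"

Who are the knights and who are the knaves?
Noah is a knave.
Xander is a knight.

Verification:
- Noah (knave) says "Xander and I are the same type" - this is FALSE (a lie) because Noah is a knave and Xander is a knight.
- Xander (knight) says "Noah always lies" - this is TRUE because Noah is a knave.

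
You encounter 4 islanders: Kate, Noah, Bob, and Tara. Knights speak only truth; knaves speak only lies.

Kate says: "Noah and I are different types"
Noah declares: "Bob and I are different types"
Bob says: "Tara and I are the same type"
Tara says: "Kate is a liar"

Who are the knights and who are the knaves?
Kate is a knave.
Noah is a knave.
Bob is a knave.
Tara is a knight.

Verification:
- Kate (knave) says "Noah and I are different types" - this is FALSE (a lie) because Kate is a knave and Noah is a knave.
- Noah (knave) says "Bob and I are different types" - this is FALSE (a lie) because Noah is a knave and Bob is a knave.
- Bob (knave) says "Tara and I are the same type" - this is FALSE (a lie) because Bob is a knave and Tara is a knight.
- Tara (knight) says "Kate is a liar" - this is TRUE because Kate is a knave.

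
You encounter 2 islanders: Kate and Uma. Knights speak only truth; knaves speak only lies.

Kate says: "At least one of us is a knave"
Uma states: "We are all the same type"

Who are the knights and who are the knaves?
Kate is a knight.
Uma is a knave.

Verification:
- Kate (knight) says "At least one of us is a knave" - this is TRUE because Uma is a knave.
- Uma (knave) says "We are all the same type" - this is FALSE (a lie) because Kate is a knight and Uma is a knave.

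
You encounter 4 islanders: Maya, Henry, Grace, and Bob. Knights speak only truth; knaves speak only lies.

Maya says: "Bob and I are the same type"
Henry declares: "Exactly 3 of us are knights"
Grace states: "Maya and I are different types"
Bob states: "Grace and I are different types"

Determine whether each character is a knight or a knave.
Maya is a knave.
Henry is a knave.
Grace is a knave.
Bob is a knight.

Verification:
- Maya (knave) says "Bob and I are the same type" - this is FALSE (a lie) because Maya is a knave and Bob is a knight.
- Henry (knave) says "Exactly 3 of us are knights" - this is FALSE (a lie) because there are 1 knights.
- Grace (knave) says "Maya and I are different types" - this is FALSE (a lie) because Grace is a knave and Maya is a knave.
- Bob (knight) says "Grace and I are different types" - this is TRUE because Bob is a knight and Grace is a knave.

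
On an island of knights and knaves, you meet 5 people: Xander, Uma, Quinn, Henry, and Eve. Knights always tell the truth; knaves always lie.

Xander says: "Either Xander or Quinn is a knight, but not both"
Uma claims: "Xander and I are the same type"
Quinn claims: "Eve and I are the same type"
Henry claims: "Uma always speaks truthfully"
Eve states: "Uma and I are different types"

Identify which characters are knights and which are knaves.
Xander is a knight.
Uma is a knave.
Quinn is a knave.
Henry is a knave.
Eve is a knight.

Verification:
- Xander (knight) says "Either Xander or Quinn is a knight, but not both" - this is TRUE because Xander is a knight and Quinn is a knave.
- Uma (knave) says "Xander and I are the same type" - this is FALSE (a lie) because Uma is a knave and Xander is a knight.
- Quinn (knave) says "Eve and I are the same type" - this is FALSE (a lie) because Quinn is a knave and Eve is a knight.
- Henry (knave) says "Uma always speaks truthfully" - this is FALSE (a lie) because Uma is a knave.
- Eve (knight) says "Uma and I are different types" - this is TRUE because Eve is a knight and Uma is a knave.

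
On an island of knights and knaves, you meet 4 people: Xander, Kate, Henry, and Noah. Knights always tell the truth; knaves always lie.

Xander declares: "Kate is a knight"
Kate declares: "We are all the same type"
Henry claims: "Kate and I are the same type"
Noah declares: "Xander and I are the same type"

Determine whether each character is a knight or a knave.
Xander is a knight.
Kate is a knight.
Henry is a knight.
Noah is a knight.

Verification:
- Xander (knight) says "Kate is a knight" - this is TRUE because Kate is a knight.
- Kate (knight) says "We are all the same type" - this is TRUE because Xander, Kate, Henry, and Noah are knights.
- Henry (knight) says "Kate and I are the same type" - this is TRUE because Henry is a knight and Kate is a knight.
- Noah (knight) says "Xander and I are the same type" - this is TRUE because Noah is a knight and Xander is a knight.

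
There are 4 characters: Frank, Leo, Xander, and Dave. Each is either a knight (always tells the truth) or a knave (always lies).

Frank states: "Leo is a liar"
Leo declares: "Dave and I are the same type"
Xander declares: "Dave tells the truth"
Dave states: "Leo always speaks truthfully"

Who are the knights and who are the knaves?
Frank is a knave.
Leo is a knight.
Xander is a knight.
Dave is a knight.

Verification:
- Frank (knave) says "Leo is a liar" - this is FALSE (a lie) because Leo is a knight.
- Leo (knight) says "Dave and I are the same type" - this is TRUE because Leo is a knight and Dave is a knight.
- Xander (knight) says "Dave tells the truth" - this is TRUE because Dave is a knight.
- Dave (knight) says "Leo always speaks truthfully" - this is TRUE because Leo is a knight.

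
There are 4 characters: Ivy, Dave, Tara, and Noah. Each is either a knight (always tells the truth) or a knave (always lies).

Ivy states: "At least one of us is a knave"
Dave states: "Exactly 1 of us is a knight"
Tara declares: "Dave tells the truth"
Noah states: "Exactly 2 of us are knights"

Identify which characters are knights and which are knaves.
Ivy is a knight.
Dave is a knave.
Tara is a knave.
Noah is a knight.

Verification:
- Ivy (knight) says "At least one of us is a knave" - this is TRUE because Dave and Tara are knaves.
- Dave (knave) says "Exactly 1 of us is a knight" - this is FALSE (a lie) because there are 2 knights.
- Tara (knave) says "Dave tells the truth" - this is FALSE (a lie) because Dave is a knave.
- Noah (knight) says "Exactly 2 of us are knights" - this is TRUE because there are 2 knights.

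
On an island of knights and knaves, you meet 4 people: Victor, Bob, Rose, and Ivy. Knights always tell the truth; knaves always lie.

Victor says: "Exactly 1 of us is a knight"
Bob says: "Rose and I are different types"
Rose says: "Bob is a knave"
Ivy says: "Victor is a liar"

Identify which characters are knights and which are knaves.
Victor is a knave.
Bob is a knight.
Rose is a knave.
Ivy is a knight.

Verification:
- Victor (knave) says "Exactly 1 of us is a knight" - this is FALSE (a lie) because there are 2 knights.
- Bob (knight) says "Rose and I are different types" - this is TRUE because Bob is a knight and Rose is a knave.
- Rose (knave) says "Bob is a knave" - this is FALSE (a lie) because Bob is a knight.
- Ivy (knight) says "Victor is a liar" - this is TRUE because Victor is a knave.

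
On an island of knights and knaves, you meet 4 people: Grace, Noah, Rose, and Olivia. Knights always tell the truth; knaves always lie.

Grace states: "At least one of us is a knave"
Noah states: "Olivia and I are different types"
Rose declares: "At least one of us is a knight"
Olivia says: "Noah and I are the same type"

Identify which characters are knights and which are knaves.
Grace is a knight.
Noah is a knight.
Rose is a knight.
Olivia is a knave.

Verification:
- Grace (knight) says "At least one of us is a knave" - this is TRUE because Olivia is a knave.
- Noah (knight) says "Olivia and I are different types" - this is TRUE because Noah is a knight and Olivia is a knave.
- Rose (knight) says "At least one of us is a knight" - this is TRUE because Grace, Noah, and Rose are knights.
- Olivia (knave) says "Noah and I are the same type" - this is FALSE (a lie) because Olivia is a knave and Noah is a knight.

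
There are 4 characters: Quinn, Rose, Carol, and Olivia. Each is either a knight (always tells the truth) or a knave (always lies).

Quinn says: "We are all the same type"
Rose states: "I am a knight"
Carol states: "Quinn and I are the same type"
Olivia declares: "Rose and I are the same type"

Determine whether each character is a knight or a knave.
Quinn is a knight.
Rose is a knight.
Carol is a knight.
Olivia is a knight.

Verification:
- Quinn (knight) says "We are all the same type" - this is TRUE because Quinn, Rose, Carol, and Olivia are knights.
- Rose (knight) says "I am a knight" - this is TRUE because Rose is a knight.
- Carol (knight) says "Quinn and I are the same type" - this is TRUE because Carol is a knight and Quinn is a knight.
- Olivia (knight) says "Rose and I are the same type" - this is TRUE because Olivia is a knight and Rose is a knight.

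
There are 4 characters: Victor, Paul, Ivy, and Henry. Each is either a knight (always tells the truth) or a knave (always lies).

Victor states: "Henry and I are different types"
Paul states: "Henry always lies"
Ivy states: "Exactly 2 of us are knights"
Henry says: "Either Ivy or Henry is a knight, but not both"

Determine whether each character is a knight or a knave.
Victor is a knave.
Paul is a knight.
Ivy is a knave.
Henry is a knave.

Verification:
- Victor (knave) says "Henry and I are different types" - this is FALSE (a lie) because Victor is a knave and Henry is a knave.
- Paul (knight) says "Henry always lies" - this is TRUE because Henry is a knave.
- Ivy (knave) says "Exactly 2 of us are knights" - this is FALSE (a lie) because there are 1 knights.
- Henry (knave) says "Either Ivy or Henry is a knight, but not both" - this is FALSE (a lie) because Ivy is a knave and Henry is a knave.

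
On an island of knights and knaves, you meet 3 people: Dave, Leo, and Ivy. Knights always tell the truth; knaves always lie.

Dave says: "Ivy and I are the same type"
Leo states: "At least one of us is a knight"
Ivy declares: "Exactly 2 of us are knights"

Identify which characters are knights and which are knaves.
Dave is a knave.
Leo is a knight.
Ivy is a knight.

Verification:
- Dave (knave) says "Ivy and I are the same type" - this is FALSE (a lie) because Dave is a knave and Ivy is a knight.
- Leo (knight) says "At least one of us is a knight" - this is TRUE because Leo and Ivy are knights.
- Ivy (knight) says "Exactly 2 of us are knights" - this is TRUE because there are 2 knights.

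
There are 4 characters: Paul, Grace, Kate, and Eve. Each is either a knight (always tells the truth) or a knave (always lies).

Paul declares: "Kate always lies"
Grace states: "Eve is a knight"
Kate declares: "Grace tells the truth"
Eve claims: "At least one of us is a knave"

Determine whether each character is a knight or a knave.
Paul is a knave.
Grace is a knight.
Kate is a knight.
Eve is a knight.

Verification:
- Paul (knave) says "Kate always lies" - this is FALSE (a lie) because Kate is a knight.
- Grace (knight) says "Eve is a knight" - this is TRUE because Eve is a knight.
- Kate (knight) says "Grace tells the truth" - this is TRUE because Grace is a knight.
- Eve (knight) says "At least one of us is a knave" - this is TRUE because Paul is a knave.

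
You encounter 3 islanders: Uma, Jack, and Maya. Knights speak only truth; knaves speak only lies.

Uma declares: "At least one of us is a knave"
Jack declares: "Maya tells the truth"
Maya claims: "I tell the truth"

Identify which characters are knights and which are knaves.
Uma is a knight.
Jack is a knave.
Maya is a knave.

Verification:
- Uma (knight) says "At least one of us is a knave" - this is TRUE because Jack and Maya are knaves.
- Jack (knave) says "Maya tells the truth" - this is FALSE (a lie) because Maya is a knave.
- Maya (knave) says "I tell the truth" - this is FALSE (a lie) because Maya is a knave.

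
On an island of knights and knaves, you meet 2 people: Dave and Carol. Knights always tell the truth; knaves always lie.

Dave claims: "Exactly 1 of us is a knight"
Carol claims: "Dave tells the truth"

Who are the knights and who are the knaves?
Dave is a knave.
Carol is a knave.

Verification:
- Dave (knave) says "Exactly 1 of us is a knight" - this is FALSE (a lie) because there are 0 knights.
- Carol (knave) says "Dave tells the truth" - this is FALSE (a lie) because Dave is a knave.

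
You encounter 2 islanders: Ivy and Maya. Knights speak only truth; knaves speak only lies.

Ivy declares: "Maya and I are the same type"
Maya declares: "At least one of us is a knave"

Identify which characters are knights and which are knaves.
Ivy is a knave.
Maya is a knight.

Verification:
- Ivy (knave) says "Maya and I are the same type" - this is FALSE (a lie) because Ivy is a knave and Maya is a knight.
- Maya (knight) says "At least one of us is a knave" - this is TRUE because Ivy is a knave.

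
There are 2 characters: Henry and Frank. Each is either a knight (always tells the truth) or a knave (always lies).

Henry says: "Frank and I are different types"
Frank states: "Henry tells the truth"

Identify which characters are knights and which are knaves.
Henry is a knave.
Frank is a knave.

Verification:
- Henry (knave) says "Frank and I are different types" - this is FALSE (a lie) because Henry is a knave and Frank is a knave.
- Frank (knave) says "Henry tells the truth" - this is FALSE (a lie) because Henry is a knave.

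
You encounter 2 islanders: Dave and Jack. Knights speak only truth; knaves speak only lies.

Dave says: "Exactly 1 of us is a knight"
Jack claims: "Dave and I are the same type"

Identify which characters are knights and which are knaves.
Dave is a knight.
Jack is a knave.

Verification:
- Dave (knight) says "Exactly 1 of us is a knight" - this is TRUE because there are 1 knights.
- Jack (knave) says "Dave and I are the same type" - this is FALSE (a lie) because Jack is a knave and Dave is a knight.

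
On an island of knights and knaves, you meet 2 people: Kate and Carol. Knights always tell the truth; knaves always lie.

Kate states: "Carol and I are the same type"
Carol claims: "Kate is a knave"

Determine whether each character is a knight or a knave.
Kate is a knave.
Carol is a knight.

Verification:
- Kate (knave) says "Carol and I are the same type" - this is FALSE (a lie) because Kate is a knave and Carol is a knight.
- Carol (knight) says "Kate is a knave" - this is TRUE because Kate is a knave.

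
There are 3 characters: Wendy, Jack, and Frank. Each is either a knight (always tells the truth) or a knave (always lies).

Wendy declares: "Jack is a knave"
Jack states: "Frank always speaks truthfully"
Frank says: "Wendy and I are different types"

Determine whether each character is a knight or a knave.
Wendy is a knave.
Jack is a knight.
Frank is a knight.

Verification:
- Wendy (knave) says "Jack is a knave" - this is FALSE (a lie) because Jack is a knight.
- Jack (knight) says "Frank always speaks truthfully" - this is TRUE because Frank is a knight.
- Frank (knight) says "Wendy and I are different types" - this is TRUE because Frank is a knight and Wendy is a knave.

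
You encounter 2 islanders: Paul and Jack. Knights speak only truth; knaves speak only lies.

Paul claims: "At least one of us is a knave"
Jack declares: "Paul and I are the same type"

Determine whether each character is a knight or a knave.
Paul is a knight.
Jack is a knave.

Verification:
- Paul (knight) says "At least one of us is a knave" - this is TRUE because Jack is a knave.
- Jack (knave) says "Paul and I are the same type" - this is FALSE (a lie) because Jack is a knave and Paul is a knight.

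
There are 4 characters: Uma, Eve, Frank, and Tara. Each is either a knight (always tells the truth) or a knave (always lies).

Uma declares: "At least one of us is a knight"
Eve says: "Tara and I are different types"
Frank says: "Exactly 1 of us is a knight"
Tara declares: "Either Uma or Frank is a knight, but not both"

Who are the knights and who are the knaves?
Uma is a knave.
Eve is a knave.
Frank is a knave.
Tara is a knave.

Verification:
- Uma (knave) says "At least one of us is a knight" - this is FALSE (a lie) because no one is a knight.
- Eve (knave) says "Tara and I are different types" - this is FALSE (a lie) because Eve is a knave and Tara is a knave.
- Frank (knave) says "Exactly 1 of us is a knight" - this is FALSE (a lie) because there are 0 knights.
- Tara (knave) says "Either Uma or Frank is a knight, but not both" - this is FALSE (a lie) because Uma is a knave and Frank is a knave.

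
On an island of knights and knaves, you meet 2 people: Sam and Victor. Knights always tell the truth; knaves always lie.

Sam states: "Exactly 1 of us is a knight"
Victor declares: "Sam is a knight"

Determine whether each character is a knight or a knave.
Sam is a knave.
Victor is a knave.

Verification:
- Sam (knave) says "Exactly 1 of us is a knight" - this is FALSE (a lie) because there are 0 knights.
- Victor (knave) says "Sam is a knight" - this is FALSE (a lie) because Sam is a knave.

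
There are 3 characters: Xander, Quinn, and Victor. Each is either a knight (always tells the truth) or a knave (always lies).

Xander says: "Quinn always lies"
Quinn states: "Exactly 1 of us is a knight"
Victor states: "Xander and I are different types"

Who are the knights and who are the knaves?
Xander is a knave.
Quinn is a knight.
Victor is a knave.

Verification:
- Xander (knave) says "Quinn always lies" - this is FALSE (a lie) because Quinn is a knight.
- Quinn (knight) says "Exactly 1 of us is a knight" - this is TRUE because there are 1 knights.
- Victor (knave) says "Xander and I are different types" - this is FALSE (a lie) because Victor is a knave and Xander is a knave.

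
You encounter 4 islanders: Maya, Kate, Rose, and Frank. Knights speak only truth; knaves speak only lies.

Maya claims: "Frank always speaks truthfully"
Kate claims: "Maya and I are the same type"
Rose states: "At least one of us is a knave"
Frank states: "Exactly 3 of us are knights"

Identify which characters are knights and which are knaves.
Maya is a knight.
Kate is a knave.
Rose is a knight.
Frank is a knight.

Verification:
- Maya (knight) says "Frank always speaks truthfully" - this is TRUE because Frank is a knight.
- Kate (knave) says "Maya and I are the same type" - this is FALSE (a lie) because Kate is a knave and Maya is a knight.
- Rose (knight) says "At least one of us is a knave" - this is TRUE because Kate is a knave.
- Frank (knight) says "Exactly 3 of us are knights" - this is TRUE because there are 3 knights.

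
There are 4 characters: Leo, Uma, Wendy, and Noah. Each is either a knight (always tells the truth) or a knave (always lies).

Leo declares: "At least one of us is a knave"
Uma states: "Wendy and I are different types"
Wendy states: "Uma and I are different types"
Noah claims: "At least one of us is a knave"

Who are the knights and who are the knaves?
Leo is a knight.
Uma is a knave.
Wendy is a knave.
Noah is a knight.

Verification:
- Leo (knight) says "At least one of us is a knave" - this is TRUE because Uma and Wendy are knaves.
- Uma (knave) says "Wendy and I are different types" - this is FALSE (a lie) because Uma is a knave and Wendy is a knave.
- Wendy (knave) says "Uma and I are different types" - this is FALSE (a lie) because Wendy is a knave and Uma is a knave.
- Noah (knight) says "At least one of us is a knave" - this is TRUE because Uma and Wendy are knaves.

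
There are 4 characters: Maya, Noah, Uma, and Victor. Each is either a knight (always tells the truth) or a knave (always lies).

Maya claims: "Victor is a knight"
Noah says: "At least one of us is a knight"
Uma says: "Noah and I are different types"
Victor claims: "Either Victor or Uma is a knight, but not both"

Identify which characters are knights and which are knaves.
Maya is a knave.
Noah is a knave.
Uma is a knave.
Victor is a knave.

Verification:
- Maya (knave) says "Victor is a knight" - this is FALSE (a lie) because Victor is a knave.
- Noah (knave) says "At least one of us is a knight" - this is FALSE (a lie) because no one is a knight.
- Uma (knave) says "Noah and I are different types" - this is FALSE (a lie) because Uma is a knave and Noah is a knave.
- Victor (knave) says "Either Victor or Uma is a knight, but not both" - this is FALSE (a lie) because Victor is a knave and Uma is a knave.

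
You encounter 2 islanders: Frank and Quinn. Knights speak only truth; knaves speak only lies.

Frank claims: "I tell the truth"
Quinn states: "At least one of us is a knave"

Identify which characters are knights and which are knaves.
Frank is a knave.
Quinn is a knight.

Verification:
- Frank (knave) says "I tell the truth" - this is FALSE (a lie) because Frank is a knave.
- Quinn (knight) says "At least one of us is a knave" - this is TRUE because Frank is a knave.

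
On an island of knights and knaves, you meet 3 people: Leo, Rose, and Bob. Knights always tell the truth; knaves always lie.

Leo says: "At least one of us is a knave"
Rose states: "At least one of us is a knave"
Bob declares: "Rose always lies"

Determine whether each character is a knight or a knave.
Leo is a knight.
Rose is a knight.
Bob is a knave.

Verification:
- Leo (knight) says "At least one of us is a knave" - this is TRUE because Bob is a knave.
- Rose (knight) says "At least one of us is a knave" - this is TRUE because Bob is a knave.
- Bob (knave) says "Rose always lies" - this is FALSE (a lie) because Rose is a knight.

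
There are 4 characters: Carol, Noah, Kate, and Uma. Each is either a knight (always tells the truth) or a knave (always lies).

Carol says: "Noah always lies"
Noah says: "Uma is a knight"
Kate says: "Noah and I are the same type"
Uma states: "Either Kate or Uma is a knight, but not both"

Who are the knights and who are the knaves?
Carol is a knave.
Noah is a knight.
Kate is a knave.
Uma is a knight.

Verification:
- Carol (knave) says "Noah always lies" - this is FALSE (a lie) because Noah is a knight.
- Noah (knight) says "Uma is a knight" - this is TRUE because Uma is a knight.
- Kate (knave) says "Noah and I are the same type" - this is FALSE (a lie) because Kate is a knave and Noah is a knight.
- Uma (knight) says "Either Kate or Uma is a knight, but not both" - this is TRUE because Kate is a knave and Uma is a knight.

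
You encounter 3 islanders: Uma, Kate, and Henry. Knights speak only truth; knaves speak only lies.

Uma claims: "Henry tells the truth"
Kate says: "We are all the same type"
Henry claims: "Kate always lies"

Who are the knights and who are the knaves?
Uma is a knight.
Kate is a knave.
Henry is a knight.

Verification:
- Uma (knight) says "Henry tells the truth" - this is TRUE because Henry is a knight.
- Kate (knave) says "We are all the same type" - this is FALSE (a lie) because Uma and Henry are knights and Kate is a knave.
- Henry (knight) says "Kate always lies" - this is TRUE because Kate is a knave.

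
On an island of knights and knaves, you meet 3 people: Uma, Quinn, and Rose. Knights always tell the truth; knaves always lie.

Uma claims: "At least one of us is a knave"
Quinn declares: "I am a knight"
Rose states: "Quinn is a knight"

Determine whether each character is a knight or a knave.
Uma is a knight.
Quinn is a knave.
Rose is a knave.

Verification:
- Uma (knight) says "At least one of us is a knave" - this is TRUE because Quinn and Rose are knaves.
- Quinn (knave) says "I am a knight" - this is FALSE (a lie) because Quinn is a knave.
- Rose (knave) says "Quinn is a knight" - this is FALSE (a lie) because Quinn is a knave.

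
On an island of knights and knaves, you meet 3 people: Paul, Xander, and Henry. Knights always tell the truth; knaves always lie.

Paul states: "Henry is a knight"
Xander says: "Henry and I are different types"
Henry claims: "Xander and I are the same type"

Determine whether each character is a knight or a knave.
Paul is a knave.
Xander is a knight.
Henry is a knave.

Verification:
- Paul (knave) says "Henry is a knight" - this is FALSE (a lie) because Henry is a knave.
- Xander (knight) says "Henry and I are different types" - this is TRUE because Xander is a knight and Henry is a knave.
- Henry (knave) says "Xander and I are the same type" - this is FALSE (a lie) because Henry is a knave and Xander is a knight.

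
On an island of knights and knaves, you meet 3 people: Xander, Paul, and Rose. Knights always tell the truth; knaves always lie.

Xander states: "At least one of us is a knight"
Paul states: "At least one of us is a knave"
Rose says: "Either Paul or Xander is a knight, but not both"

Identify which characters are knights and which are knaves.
Xander is a knight.
Paul is a knight.
Rose is a knave.

Verification:
- Xander (knight) says "At least one of us is a knight" - this is TRUE because Xander and Paul are knights.
- Paul (knight) says "At least one of us is a knave" - this is TRUE because Rose is a knave.
- Rose (knave) says "Either Paul or Xander is a knight, but not both" - this is FALSE (a lie) because Paul is a knight and Xander is a knight.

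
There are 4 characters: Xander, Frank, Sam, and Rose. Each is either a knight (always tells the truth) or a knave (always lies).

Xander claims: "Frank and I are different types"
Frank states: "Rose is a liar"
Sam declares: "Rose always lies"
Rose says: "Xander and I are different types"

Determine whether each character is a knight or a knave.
Xander is a knave.
Frank is a knave.
Sam is a knave.
Rose is a knight.

Verification:
- Xander (knave) says "Frank and I are different types" - this is FALSE (a lie) because Xander is a knave and Frank is a knave.
- Frank (knave) says "Rose is a liar" - this is FALSE (a lie) because Rose is a knight.
- Sam (knave) says "Rose always lies" - this is FALSE (a lie) because Rose is a knight.
- Rose (knight) says "Xander and I are different types" - this is TRUE because Rose is a knight and Xander is a knave.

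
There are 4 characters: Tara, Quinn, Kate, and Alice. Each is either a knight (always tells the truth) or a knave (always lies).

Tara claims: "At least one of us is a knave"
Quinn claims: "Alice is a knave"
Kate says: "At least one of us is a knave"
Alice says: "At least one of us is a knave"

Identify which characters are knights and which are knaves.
Tara is a knight.
Quinn is a knave.
Kate is a knight.
Alice is a knight.

Verification:
- Tara (knight) says "At least one of us is a knave" - this is TRUE because Quinn is a knave.
- Quinn (knave) says "Alice is a knave" - this is FALSE (a lie) because Alice is a knight.
- Kate (knight) says "At least one of us is a knave" - this is TRUE because Quinn is a knave.
- Alice (knight) says "At least one of us is a knave" - this is TRUE because Quinn is a knave.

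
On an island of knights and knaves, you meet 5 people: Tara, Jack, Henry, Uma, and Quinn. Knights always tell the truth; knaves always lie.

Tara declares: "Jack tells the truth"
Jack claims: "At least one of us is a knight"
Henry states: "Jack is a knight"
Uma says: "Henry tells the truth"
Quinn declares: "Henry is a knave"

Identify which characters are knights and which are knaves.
Tara is a knight.
Jack is a knight.
Henry is a knight.
Uma is a knight.
Quinn is a knave.

Verification:
- Tara (knight) says "Jack tells the truth" - this is TRUE because Jack is a knight.
- Jack (knight) says "At least one of us is a knight" - this is TRUE because Tara, Jack, Henry, and Uma are knights.
- Henry (knight) says "Jack is a knight" - this is TRUE because Jack is a knight.
- Uma (knight) says "Henry tells the truth" - this is TRUE because Henry is a knight.
- Quinn (knave) says "Henry is a knave" - this is FALSE (a lie) because Henry is a knight.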